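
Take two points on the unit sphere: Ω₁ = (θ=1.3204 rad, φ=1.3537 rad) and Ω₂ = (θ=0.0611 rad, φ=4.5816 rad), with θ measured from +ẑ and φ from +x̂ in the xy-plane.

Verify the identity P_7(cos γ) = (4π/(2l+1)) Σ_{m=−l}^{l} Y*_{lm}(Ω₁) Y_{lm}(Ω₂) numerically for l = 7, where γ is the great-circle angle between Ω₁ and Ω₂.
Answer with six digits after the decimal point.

Expand P_7 via completeness: Σ_{m} conj(Y_{7,m}) at Ω₁ times Y_{7,m} at Ω₂ —
  term(m=-7) = -0.00000 + 0.00000j   from Y*(Ω₁)=-0.40006 - 0.02047j, Y(Ω₂)=0.00000 - 0.00000j
  term(m=-6) = 0.00000 - 0.00000j   from Y*(Ω₁)=-0.10159 + 0.36964j, Y(Ω₂)=-0.00000 - 0.00000j
  term(m=-5) = 0.00000 - 0.00000j   from Y*(Ω₁)=-0.05590 - 0.02948j, Y(Ω₂)=-0.00000 + 0.00000j
  term(m=-4) = -0.00003 + 0.00001j   from Y*(Ω₁)=-0.22788 + 0.26923j, Y(Ω₂)=0.00009 + 0.00005j
  term(m=-3) = 0.00010 - 0.00003j   from Y*(Ω₁)=0.03130 + 0.04106j, Y(Ω₂)=0.00076 - 0.00184j
  term(m=-2) = 0.00868 - 0.00151j   from Y*(Ω₁)=-0.29002 + 0.13448j, Y(Ω₂)=-0.02663 - 0.00713j
  term(m=-1) = -0.02284 + 0.00198j   from Y*(Ω₁)=0.02029 + 0.09198j, Y(Ω₂)=-0.03174 + 0.24130j
  term(m=+0) = -0.31860 + 0.00000j   from Y*(Ω₁)=-0.30748 + 0.00000j, Y(Ω₂)=1.03618 + 0.00000j
  term(m=+1) = -0.02284 - 0.00198j   from Y*(Ω₁)=-0.02029 + 0.09198j, Y(Ω₂)=0.03174 + 0.24130j
  term(m=+2) = 0.00868 + 0.00151j   from Y*(Ω₁)=-0.29002 - 0.13448j, Y(Ω₂)=-0.02663 + 0.00713j
  term(m=+3) = 0.00010 + 0.00003j   from Y*(Ω₁)=-0.03130 + 0.04106j, Y(Ω₂)=-0.00076 - 0.00184j
  term(m=+4) = -0.00003 - 0.00001j   from Y*(Ω₁)=-0.22788 - 0.26923j, Y(Ω₂)=0.00009 - 0.00005j
  term(m=+5) = 0.00000 + 0.00000j   from Y*(Ω₁)=0.05590 - 0.02948j, Y(Ω₂)=0.00000 + 0.00000j
  term(m=+6) = 0.00000 + 0.00000j   from Y*(Ω₁)=-0.10159 - 0.36964j, Y(Ω₂)=-0.00000 + 0.00000j
  term(m=+7) = -0.00000 - 0.00000j   from Y*(Ω₁)=0.40006 - 0.02047j, Y(Ω₂)=-0.00000 - 0.00000j
Total Σ_m = -0.34678 + 0.00000j. Multiply by 0.837758: -0.29052 + 0.00000j. P_7(cos γ) = -0.290522

-0.290522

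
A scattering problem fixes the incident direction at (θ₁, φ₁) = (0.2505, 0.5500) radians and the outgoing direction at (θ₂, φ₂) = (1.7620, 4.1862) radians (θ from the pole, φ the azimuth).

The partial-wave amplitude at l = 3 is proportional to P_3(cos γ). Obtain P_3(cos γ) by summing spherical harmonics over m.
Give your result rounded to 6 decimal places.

Expand P_3 via completeness: Σ_{m} conj(Y_{3,m}) at Ω₁ times Y_{3,m} at Ω₂ —
  [-3]  conj(Y_{3,-3})(Ω₁) = -0.00050 + 0.00634j ; Y_{3,-3}(Ω₂) = 0.39481 + 0.00307j ; Δ = -0.00022 + 0.00250j
  [-2]  conj(Y_{3,-2})(Ω₁) = 0.02760 + 0.05422j ; Y_{3,-2}(Ω₂) = 0.09276 + 0.16261j ; Δ = -0.00626 + 0.00952j
  [-1]  conj(Y_{3,-1})(Ω₁) = 0.25221 + 0.15463j ; Y_{3,-1}(Ω₂) = 0.13058 - 0.22482j ; Δ = 0.06770 - 0.03651j
  [+0]  conj(Y_{3,0})(Ω₁) = 0.61198 + 0.00000j ; Y_{3,0}(Ω₂) = 0.19995 + 0.00000j ; Δ = 0.12237 + 0.00000j
  [+1]  conj(Y_{3,1})(Ω₁) = -0.25221 + 0.15463j ; Y_{3,1}(Ω₂) = -0.13058 - 0.22482j ; Δ = 0.06770 + 0.03651j
  [+2]  conj(Y_{3,2})(Ω₁) = 0.02760 - 0.05422j ; Y_{3,2}(Ω₂) = 0.09276 - 0.16261j ; Δ = -0.00626 - 0.00952j
  [+3]  conj(Y_{3,3})(Ω₁) = 0.00050 + 0.00634j ; Y_{3,3}(Ω₂) = -0.39481 + 0.00307j ; Δ = -0.00022 - 0.00250j
Σ over m = 0.24481 + 0.00000j; ×(4π/7) → 0.43949 + 0.00000j. Real part: 0.439486

0.439486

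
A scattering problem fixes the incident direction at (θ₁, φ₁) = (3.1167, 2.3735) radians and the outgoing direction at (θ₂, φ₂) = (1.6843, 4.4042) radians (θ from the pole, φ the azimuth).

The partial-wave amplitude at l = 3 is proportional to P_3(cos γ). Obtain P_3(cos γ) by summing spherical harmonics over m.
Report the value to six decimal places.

Expand P_3 via completeness: Σ_{m} conj(Y_{3,m}) at Ω₁ times Y_{3,m} at Ω₂ —
  [-3]  conj(Y_{3,-3})(Ω₁) = +0.000004+0.000005i ; Y_{3,-3}(Ω₂) = +0.326706-0.246425i ; Δ = +0.000003+0.000001i
  [-2]  conj(Y_{3,-2})(Ω₁) = -0.000022+0.000633i ; Y_{3,-2}(Ω₂) = +0.093238+0.066055i ; Δ = -0.000044+0.000058i
  [-1]  conj(Y_{3,-1})(Ω₁) = -0.023124+0.022337i ; Y_{3,-1}(Ω₂) = +0.091153-0.286347i ; Δ = +0.004288+0.008658i
  [+0]  conj(Y_{3,0})(Ω₁) = -0.744966-0.000000i ; Y_{3,0}(Ω₂) = +0.124087+0.000000i ; Δ = -0.092441-0.000000i
  [+1]  conj(Y_{3,1})(Ω₁) = +0.023124+0.022337i ; Y_{3,1}(Ω₂) = -0.091153-0.286347i ; Δ = +0.004288-0.008658i
  [+2]  conj(Y_{3,2})(Ω₁) = -0.000022-0.000633i ; Y_{3,2}(Ω₂) = +0.093238-0.066055i ; Δ = -0.000044-0.000058i
  [+3]  conj(Y_{3,3})(Ω₁) = -0.000004+0.000005i ; Y_{3,3}(Ω₂) = -0.326706-0.246425i ; Δ = +0.000003-0.000001i
Accumulated sum -0.083946-0.000000i; after 4π/(2l+1) scaling, -0.150700-0.000000i ⇒ P_3 = -0.150700

-0.150700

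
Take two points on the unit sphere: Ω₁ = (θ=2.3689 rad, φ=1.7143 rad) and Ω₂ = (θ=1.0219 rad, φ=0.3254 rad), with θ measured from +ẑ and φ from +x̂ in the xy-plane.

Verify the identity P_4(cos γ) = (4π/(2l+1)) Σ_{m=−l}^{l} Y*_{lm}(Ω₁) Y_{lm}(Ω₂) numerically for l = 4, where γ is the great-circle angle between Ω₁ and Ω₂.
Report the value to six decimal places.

0.131799

Summing Y*_{l m}(θ₁,φ₁)·Y_{l m}(θ₂,φ₂) over m ∈ [−4, 4]; prefactor 4π/(2·4+1) = 1.396263:
  m=-4: +0.088241+0.057061i × +0.062339-0.225953i = +0.018394-0.016381i  (running Σ = +0.018394-0.016381i)
  m=-3: -0.127232+0.277050i × +0.227130-0.335875i = +0.064156+0.105661i  (running Σ = +0.082550+0.089279i)
  m=-2: -0.404763-0.119468i × +0.175398-0.133560i = -0.086951+0.033106i  (running Σ = -0.004401+0.122385i)
  m=-1: +0.019916-0.137831i × -0.218370+0.073677i = +0.005806+0.031566i  (running Σ = +0.001405+0.153951i)
  m=0: -0.336486-0.000000i × -0.272182+0.000000i = +0.091585+0.000000i  (running Σ = +0.092990+0.153951i)
  m=1: -0.019916-0.137831i × +0.218370+0.073677i = +0.005806-0.031566i  (running Σ = +0.098796+0.122385i)
  m=2: -0.404763+0.119468i × +0.175398+0.133560i = -0.086951-0.033106i  (running Σ = +0.011845+0.089279i)
  m=3: +0.127232+0.277050i × -0.227130-0.335875i = +0.064156-0.105661i  (running Σ = +0.076001-0.016381i)
  m=4: +0.088241-0.057061i × +0.062339+0.225953i = +0.018394+0.016381i  (running Σ = +0.094394+0.000000i)
Σ over m = +0.094394+0.000000i; ×(4π/9) → +0.131799+0.000000i. Real part: 0.131799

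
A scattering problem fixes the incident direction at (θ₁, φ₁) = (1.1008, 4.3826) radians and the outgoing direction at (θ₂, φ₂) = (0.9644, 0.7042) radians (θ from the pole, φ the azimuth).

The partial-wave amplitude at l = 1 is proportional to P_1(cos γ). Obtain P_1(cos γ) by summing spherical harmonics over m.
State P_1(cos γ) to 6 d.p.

-0.371462

Term-by-term m-sum for l=1 (normalisation 4π/3 = 4.188790):
  [-1]  conj(Y_{1,-1})(Ω₁) = -0.099754-0.291433i ; Y_{1,-1}(Ω₂) = +0.216365-0.183801i ; Δ = -0.075149-0.044721i
  [+0]  conj(Y_{1,0})(Ω₁) = +0.221280-0.000000i ; Y_{1,0}(Ω₂) = +0.278459+0.000000i ; Δ = +0.061617+0.000000i
  [+1]  conj(Y_{1,1})(Ω₁) = +0.099754-0.291433i ; Y_{1,1}(Ω₂) = -0.216365-0.183801i ; Δ = -0.075149+0.044721i
Accumulated sum -0.088680+0.000000i; after 4π/(2l+1) scaling, -0.371462+0.000000i ⇒ P_1 = -0.371462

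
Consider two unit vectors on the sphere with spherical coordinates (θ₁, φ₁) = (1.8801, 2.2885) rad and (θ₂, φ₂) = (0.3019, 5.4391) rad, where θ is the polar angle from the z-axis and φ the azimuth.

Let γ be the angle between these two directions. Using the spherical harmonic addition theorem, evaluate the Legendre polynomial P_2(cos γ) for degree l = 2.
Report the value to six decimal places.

Summing Y*_{l m}(θ₁,φ₁)·Y_{l m}(θ₂,φ₂) over m ∈ [−2, 2]; prefactor 4π/(2·2+1) = 2.513274:
  m=-2: -0.04731 - 0.34728j × -0.00400 + 0.03391j = 0.01197 - 0.00022j  (running Σ = 0.01197 - 0.00022j)
  m=-1: 0.14732 - 0.16874j × 0.14572 + 0.16391j = 0.04913 - 0.00044j  (running Σ = 0.06109 - 0.00066j)
  m=0: -0.22772 + 0.00000j × 0.54713 + 0.00000j = -0.12459 + 0.00000j  (running Σ = -0.06350 - 0.00066j)
  m=1: -0.14732 - 0.16874j × -0.14572 + 0.16391j = 0.04913 + 0.00044j  (running Σ = -0.01438 - 0.00022j)
  m=2: -0.04731 + 0.34728j × -0.00400 - 0.03391j = 0.01197 + 0.00022j  (running Σ = -0.00241 + 0.00000j)
Accumulated sum -0.00241 + 0.00000j; after 4π/(2l+1) scaling, -0.00606 + 0.00000j ⇒ P_2 = -0.006058

-0.006058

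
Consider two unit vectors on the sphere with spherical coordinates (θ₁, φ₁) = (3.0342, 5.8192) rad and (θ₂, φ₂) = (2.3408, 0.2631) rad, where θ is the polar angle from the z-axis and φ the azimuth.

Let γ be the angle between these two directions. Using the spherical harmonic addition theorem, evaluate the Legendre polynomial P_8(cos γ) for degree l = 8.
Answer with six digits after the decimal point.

Addition theorem: P_8(cos γ) = (4π/17) Σ_m Y*_{lm}(Ω₁) Y_{lm}(Ω₂), m = −8…8:
  [-8]  conj(Y_{8,-8})(Ω₁) = -0.00000 + 0.00000j ; Y_{8,-8}(Ω₂) = -0.01851 - 0.03130j ; Δ = 0.00000 + 0.00000j
  [-7]  conj(Y_{8,-7})(Ω₁) = 0.00000 - 0.00000j ; Y_{8,-7}(Ω₂) = 0.03775 + 0.13592j ; Δ = 0.00000 + 0.00000j
  [-6]  conj(Y_{8,-6})(Ω₁) = -0.00001 - 0.00000j ; Y_{8,-6}(Ω₂) = -0.00252 - 0.32305j ; Δ = -0.00000 + 0.00000j
  [-5]  conj(Y_{8,-5})(Ω₁) = 0.00009 + 0.00010j ; Y_{8,-5}(Ω₂) = -0.11638 + 0.44590j ; Δ = -0.00005 + 0.00003j
  [-4]  conj(Y_{8,-4})(Ω₁) = -0.00049 - 0.00166j ; Y_{8,-4}(Ω₂) = 0.16319 - 0.28608j ; Δ = -0.00056 - 0.00013j
  [-3]  conj(Y_{8,-3})(Ω₁) = -0.00293 + 0.01621j ; Y_{8,-3}(Ω₂) = 0.06986 - 0.07041j ; Δ = 0.00094 + 0.00134j
  [-2]  conj(Y_{8,-2})(Ω₁) = 0.06668 - 0.08903j ; Y_{8,-2}(Ω₂) = -0.33296 + 0.19339j ; Δ = -0.00498 + 0.04254j
  [-1]  conj(Y_{8,-1})(Ω₁) = -0.42681 + 0.21358j ; Y_{8,-1}(Ω₂) = 0.07937 - 0.02138j ; Δ = -0.02931 + 0.02608j
  [+0]  conj(Y_{8,0})(Ω₁) = 0.93379 + 0.00000j ; Y_{8,0}(Ω₂) = 0.36088 + 0.00000j ; Δ = 0.33698 + 0.00000j
  [+1]  conj(Y_{8,1})(Ω₁) = 0.42681 + 0.21358j ; Y_{8,1}(Ω₂) = -0.07937 - 0.02138j ; Δ = -0.02931 - 0.02608j
  [+2]  conj(Y_{8,2})(Ω₁) = 0.06668 + 0.08903j ; Y_{8,2}(Ω₂) = -0.33296 - 0.19339j ; Δ = -0.00498 - 0.04254j
  [+3]  conj(Y_{8,3})(Ω₁) = 0.00293 + 0.01621j ; Y_{8,3}(Ω₂) = -0.06986 - 0.07041j ; Δ = 0.00094 - 0.00134j
  [+4]  conj(Y_{8,4})(Ω₁) = -0.00049 + 0.00166j ; Y_{8,4}(Ω₂) = 0.16319 + 0.28608j ; Δ = -0.00056 + 0.00013j
  [+5]  conj(Y_{8,5})(Ω₁) = -0.00009 + 0.00010j ; Y_{8,5}(Ω₂) = 0.11638 + 0.44590j ; Δ = -0.00005 - 0.00003j
  [+6]  conj(Y_{8,6})(Ω₁) = -0.00001 + 0.00000j ; Y_{8,6}(Ω₂) = -0.00252 + 0.32305j ; Δ = -0.00000 - 0.00000j
  [+7]  conj(Y_{8,7})(Ω₁) = -0.00000 - 0.00000j ; Y_{8,7}(Ω₂) = -0.03775 + 0.13592j ; Δ = 0.00000 - 0.00000j
  [+8]  conj(Y_{8,8})(Ω₁) = -0.00000 - 0.00000j ; Y_{8,8}(Ω₂) = -0.01851 + 0.03130j ; Δ = 0.00000 - 0.00000j
Σ over m = 0.26905 - 0.00000j; ×(4π/17) → 0.19888 - 0.00000j. Real part: 0.198881

0.198881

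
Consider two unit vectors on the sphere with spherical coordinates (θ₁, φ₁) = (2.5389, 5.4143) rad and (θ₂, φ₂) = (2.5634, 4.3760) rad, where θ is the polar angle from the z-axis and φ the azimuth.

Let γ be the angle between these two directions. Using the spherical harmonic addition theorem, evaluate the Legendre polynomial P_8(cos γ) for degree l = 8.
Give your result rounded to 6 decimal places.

-0.257784

Term-by-term m-sum for l=8 (normalisation 4π/17 = 0.739198):
  m=-8: Y*=+0.004315-0.003403i  Y=-0.003692+0.001786i  product -0.000010+0.000020i
  m=-7: Y*=-0.031302-0.006377i  Y=-0.017804-0.017751i  product +0.000444+0.000669i
  m=-6: Y*=+0.055060+0.100565i  Y=+0.041317-0.086073i  product +0.010931-0.000584i
  m=-5: Y*=+0.101268-0.262678i  Y=+0.248113+0.027692i  product +0.032400-0.062370i
  m=-4: Y*=-0.438675+0.152195i  Y=+0.099321+0.433475i  product -0.109542-0.175038i
  m=-3: Y*=+0.374097+0.221678i  Y=-0.398976+0.251044i  product -0.204907+0.005471i
  m=-2: Y*=-0.003990-0.023676i  Y=-0.085613-0.068215i  product -0.001273+0.002299i
  m=-1: Y*=+0.261858-0.309686i  Y=-0.124614+0.356365i  product +0.077730+0.131908i
  m=+0: Y*=-0.162594-0.000000i  Y=-0.244290+0.000000i  product +0.039720+0.000000i
  m=+1: Y*=-0.261858-0.309686i  Y=+0.124614+0.356365i  product +0.077730-0.131908i
  m=+2: Y*=-0.003990+0.023676i  Y=-0.085613+0.068215i  product -0.001273-0.002299i
  m=+3: Y*=-0.374097+0.221678i  Y=+0.398976+0.251044i  product -0.204907-0.005471i
  m=+4: Y*=-0.438675-0.152195i  Y=+0.099321-0.433475i  product -0.109542+0.175038i
  m=+5: Y*=-0.101268-0.262678i  Y=-0.248113+0.027692i  product +0.032400+0.062370i
  m=+6: Y*=+0.055060-0.100565i  Y=+0.041317+0.086073i  product +0.010931+0.000584i
  m=+7: Y*=+0.031302-0.006377i  Y=+0.017804-0.017751i  product +0.000444-0.000669i
  m=+8: Y*=+0.004315+0.003403i  Y=-0.003692-0.001786i  product -0.000010-0.000020i
Total Σ_m = -0.348735-0.000000i. Multiply by 0.739198: -0.257784-0.000000i. P_8(cos γ) = -0.257784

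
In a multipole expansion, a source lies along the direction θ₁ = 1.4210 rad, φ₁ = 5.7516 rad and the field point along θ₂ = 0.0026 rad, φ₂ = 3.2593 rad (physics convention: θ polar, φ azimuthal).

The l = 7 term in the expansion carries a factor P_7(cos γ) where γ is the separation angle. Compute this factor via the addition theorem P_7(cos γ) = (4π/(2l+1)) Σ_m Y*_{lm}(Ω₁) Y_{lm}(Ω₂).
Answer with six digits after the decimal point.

Summing Y*_{l m}(θ₁,φ₁)·Y_{l m}(θ₂,φ₂) over m ∈ [−7, 7]; prefactor 4π/(2·7+1) = 0.837758:
  m=-7: -0.386683+0.253069i × -0.000000+0.000000i = +0.000000-0.000000i  (running Σ = +0.000000-0.000000i)
  m=-6: -0.260675+0.012501i × +0.000000-0.000000i = -0.000000+0.000000i  (running Σ = -0.000000+0.000000i)
  m=-5: +0.218153+0.114591i × -0.000000+0.000000i = -0.000000+0.000000i  (running Σ = -0.000000+0.000000i)
  m=-4: +0.149663+0.241096i × +0.000000-0.000000i = +0.000000+0.000000i  (running Σ = +0.000000+0.000000i)
  m=-3: -0.004102-0.171191i × -0.000000+0.000000i = +0.000000+0.000000i  (running Σ = +0.000000+0.000000i)
  m=-2: +0.140062-0.251798i × +0.000049-0.000012i = +0.000004-0.000014i  (running Σ = +0.000004-0.000014i)
  m=-1: -0.121633+0.071526i × -0.010555+0.001248i = +0.001195-0.000907i  (running Σ = +0.001198-0.000921i)
  m=0: -0.288631-0.000000i × +1.092445+0.000000i = -0.315313-0.000000i  (running Σ = -0.314115-0.000921i)
  m=1: +0.121633+0.071526i × +0.010555+0.001248i = +0.001195+0.000907i  (running Σ = -0.312920-0.000014i)
  m=2: +0.140062+0.251798i × +0.000049+0.000012i = +0.000004+0.000014i  (running Σ = -0.312916+0.000000i)
  m=3: +0.004102-0.171191i × +0.000000+0.000000i = +0.000000-0.000000i  (running Σ = -0.312916+0.000000i)
  m=4: +0.149663-0.241096i × +0.000000+0.000000i = +0.000000-0.000000i  (running Σ = -0.312916+0.000000i)
  m=5: -0.218153+0.114591i × +0.000000+0.000000i = -0.000000-0.000000i  (running Σ = -0.312916+0.000000i)
  m=6: -0.260675-0.012501i × +0.000000+0.000000i = -0.000000-0.000000i  (running Σ = -0.312916-0.000000i)
  m=7: +0.386683+0.253069i × +0.000000+0.000000i = +0.000000+0.000000i  (running Σ = -0.312916+0.000000i)
Accumulated sum -0.312916+0.000000i; after 4π/(2l+1) scaling, -0.262148+0.000000i ⇒ P_7 = -0.262148

-0.262148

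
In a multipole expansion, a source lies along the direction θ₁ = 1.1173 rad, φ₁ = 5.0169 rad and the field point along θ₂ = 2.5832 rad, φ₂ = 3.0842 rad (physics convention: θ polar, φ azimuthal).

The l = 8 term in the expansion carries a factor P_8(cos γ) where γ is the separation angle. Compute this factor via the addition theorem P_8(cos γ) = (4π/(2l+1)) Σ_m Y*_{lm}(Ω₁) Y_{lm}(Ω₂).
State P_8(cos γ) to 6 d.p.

Addition theorem: P_8(cos γ) = (4π/17) Σ_m Y*_{lm}(Ω₁) Y_{lm}(Ω₂), m = −8…8:
  m=-8: Y*=(-0.167297, 0.142494)  Y=(0.002869, 0.001418)  product (-0.000682, 0.000172)
  m=-7: Y*=(-0.362798, -0.227851)  Y=(0.018861, 0.008013)  product (-0.005017, -0.007205)
  m=-6: Y*=(0.094599, -0.361020)  Y=(0.076724, 0.027517)  product (0.017192, -0.025096)
  m=-5: Y*=(-0.025247, 0.001219)  Y=(0.215103, 0.063479)  product (-0.005508, -0.001340)
  m=-4: Y*=(-0.121780, -0.330788)  Y=(0.413454, 0.096620)  product (-0.018389, -0.148532)
  m=-3: Y*=(0.121837, -0.094025)  Y=(0.485872, 0.084493)  product (0.067142, -0.035390)
  m=-2: Y*=(-0.230226, -0.160574)  Y=(0.177023, 0.020409)  product (-0.037478, -0.033124)
  m=-1: Y*=(0.064415, -0.204957)  Y=(-0.341930, -0.019646)  product (-0.026052, 0.068815)
  m=+0: Y*=(-0.252086, -0.000000)  Y=(-0.304925, 0.000000)  product (0.076868, 0.000000)
  m=+1: Y*=(-0.064415, -0.204957)  Y=(0.341930, -0.019646)  product (-0.026052, -0.068815)
  m=+2: Y*=(-0.230226, 0.160574)  Y=(0.177023, -0.020409)  product (-0.037478, 0.033124)
  m=+3: Y*=(-0.121837, -0.094025)  Y=(-0.485872, 0.084493)  product (0.067142, 0.035390)
  m=+4: Y*=(-0.121780, 0.330788)  Y=(0.413454, -0.096620)  product (-0.018389, 0.148532)
  m=+5: Y*=(0.025247, 0.001219)  Y=(-0.215103, 0.063479)  product (-0.005508, 0.001340)
  m=+6: Y*=(0.094599, 0.361020)  Y=(0.076724, -0.027517)  product (0.017192, 0.025096)
  m=+7: Y*=(0.362798, -0.227851)  Y=(-0.018861, 0.008013)  product (-0.005017, 0.007205)
  m=+8: Y*=(-0.167297, -0.142494)  Y=(0.002869, -0.001418)  product (-0.000682, -0.000172)
Σ over m = (0.059281, 0.000000); ×(4π/17) → (0.043821, 0.000000). Real part: 0.043821

0.043821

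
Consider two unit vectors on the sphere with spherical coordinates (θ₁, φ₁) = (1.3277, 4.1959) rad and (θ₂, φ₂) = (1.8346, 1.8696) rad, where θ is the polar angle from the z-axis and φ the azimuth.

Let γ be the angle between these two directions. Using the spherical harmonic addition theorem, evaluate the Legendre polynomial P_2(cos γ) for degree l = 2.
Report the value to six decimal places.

Term-by-term m-sum for l=2 (normalisation 4π/5 = 2.513274):
  term(m=-2) = -0.00783 - 0.13077j   from Y*(Ω₁)=-0.18641 + 0.31252j, Y(Ω₂)=-0.29761 + 0.20257j
  term(m=-1) = 0.02407 - 0.02555j   from Y*(Ω₁)=-0.08913 - 0.15695j, Y(Ω₂)=0.05725 + 0.18586j
  term(m=+0) = 0.06542 + 0.00000j   from Y*(Ω₁)=-0.26057 + 0.00000j, Y(Ω₂)=-0.25106 + 0.00000j
  term(m=+1) = 0.02407 + 0.02555j   from Y*(Ω₁)=0.08913 - 0.15695j, Y(Ω₂)=-0.05725 + 0.18586j
  term(m=+2) = -0.00783 + 0.13077j   from Y*(Ω₁)=-0.18641 - 0.31252j, Y(Ω₂)=-0.29761 - 0.20257j
Σ over m = 0.09790 + 0.00000j; ×(4π/5) → 0.24604 + 0.00000j. Real part: 0.246042

0.246042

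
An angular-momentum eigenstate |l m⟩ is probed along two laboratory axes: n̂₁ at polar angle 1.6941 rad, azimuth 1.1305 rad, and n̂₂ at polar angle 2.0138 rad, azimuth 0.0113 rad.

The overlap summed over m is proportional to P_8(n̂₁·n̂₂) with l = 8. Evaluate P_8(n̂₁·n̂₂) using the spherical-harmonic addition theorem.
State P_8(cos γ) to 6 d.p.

-0.206098

Term-by-term m-sum for l=8 (normalisation 4π/17 = 0.739198):
  m=-8: Y*=-0.45021 + 0.18023j  Y=0.22787 - 0.02066j  product -0.09887 + 0.05037j
  m=-7: Y*=0.01430 - 0.23997j  Y=-0.43288 + 0.03431j  product 0.00204 + 0.10437j
  m=-6: Y*=-0.24399 - 0.13323j  Y=0.35869 - 0.02436j  product -0.09076 - 0.04185j
  m=-5: Y*=0.21561 - 0.15743j  Y=0.05108 - 0.00289j  product 0.01056 - 0.00866j
  m=-4: Y*=-0.03860 - 0.20027j  Y=-0.35640 + 0.01612j  product 0.01698 + 0.07075j
  m=-3: Y*=0.26611 + 0.06792j  Y=0.12712 - 0.00431j  product 0.03412 + 0.00749j
  m=-2: Y*=0.10781 - 0.13057j  Y=0.29551 - 0.00668j  product 0.03099 - 0.03931j
  m=-1: Y*=0.11794 + 0.25032j  Y=-0.19054 + 0.00215j  product -0.02301 - 0.04744j
  m=+0: Y*=0.15888 + 0.00000j  Y=-0.27014 + 0.00000j  product -0.04292 + 0.00000j
  m=+1: Y*=-0.11794 + 0.25032j  Y=0.19054 + 0.00215j  product -0.02301 + 0.04744j
  m=+2: Y*=0.10781 + 0.13057j  Y=0.29551 + 0.00668j  product 0.03099 + 0.03931j
  m=+3: Y*=-0.26611 + 0.06792j  Y=-0.12712 - 0.00431j  product 0.03412 - 0.00749j
  m=+4: Y*=-0.03860 + 0.20027j  Y=-0.35640 - 0.01612j  product 0.01698 - 0.07075j
  m=+5: Y*=-0.21561 - 0.15743j  Y=-0.05108 - 0.00289j  product 0.01056 + 0.00866j
  m=+6: Y*=-0.24399 + 0.13323j  Y=0.35869 + 0.02436j  product -0.09076 + 0.04185j
  m=+7: Y*=-0.01430 - 0.23997j  Y=0.43288 + 0.03431j  product 0.00204 - 0.10437j
  m=+8: Y*=-0.45021 - 0.18023j  Y=0.22787 + 0.02066j  product -0.09887 - 0.05037j
Accumulated sum -0.27881 + 0.00000j; after 4π/(2l+1) scaling, -0.20610 + 0.00000j ⇒ P_8 = -0.206098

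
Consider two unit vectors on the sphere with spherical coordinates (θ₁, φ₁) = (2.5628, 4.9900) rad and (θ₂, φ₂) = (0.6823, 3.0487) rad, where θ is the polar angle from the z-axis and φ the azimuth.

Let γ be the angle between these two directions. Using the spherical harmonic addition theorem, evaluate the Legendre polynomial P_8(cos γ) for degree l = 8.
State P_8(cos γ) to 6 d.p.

0.102950

Summing Y*_{l m}(θ₁,φ₁)·Y_{l m}(θ₂,φ₂) over m ∈ [−8, 8]; prefactor 4π/(2·8+1) = 0.739198:
  [-8]  conj(Y_{8,-8})(Ω₁) = -0.00250 + 0.00329j ; Y_{8,-8}(Ω₂) = 0.00949 + 0.00872j ; Δ = -0.00005 + 0.00001j
  [-7]  conj(Y_{8,-7})(Ω₁) = 0.02356 + 0.00920j ; Y_{8,-7}(Ω₂) = -0.05049 - 0.03840j ; Δ = -0.00084 - 0.00137j
  [-6]  conj(Y_{8,-6})(Ω₁) = 0.00909 - 0.09549j ; Y_{8,-6}(Ω₂) = 0.16138 + 0.10058j ; Δ = 0.01107 - 0.01450j
  [-5]  conj(Y_{8,-5})(Ω₁) = -0.24626 + 0.04551j ; Y_{8,-5}(Ω₂) = -0.33954 - 0.17011j ; Δ = 0.09136 + 0.02644j
  [-4]  conj(Y_{8,-4})(Ω₁) = 0.19781 + 0.39891j ; Y_{8,-4}(Ω₂) = 0.44473 + 0.17330j ; Δ = 0.01884 + 0.21169j
  [-3]  conj(Y_{8,-3})(Ω₁) = 0.34818 - 0.31662j ; Y_{8,-3}(Ω₂) = -0.24342 - 0.06965j ; Δ = -0.10680 + 0.05282j
  [-2]  conj(Y_{8,-2})(Ω₁) = -0.09124 - 0.05660j ; Y_{8,-2}(Ω₂) = -0.22107 - 0.04155j ; Δ = 0.01782 + 0.01630j
  [-1]  conj(Y_{8,-1})(Ω₁) = 0.10371 - 0.36393j ; Y_{8,-1}(Ω₂) = 0.37658 + 0.03508j ; Δ = 0.05182 - 0.13341j
  [+0]  conj(Y_{8,0})(Ω₁) = -0.24237 + 0.00000j ; Y_{8,0}(Ω₂) = 0.11207 + 0.00000j ; Δ = -0.02716 + 0.00000j
  [+1]  conj(Y_{8,1})(Ω₁) = -0.10371 - 0.36393j ; Y_{8,1}(Ω₂) = -0.37658 + 0.03508j ; Δ = 0.05182 + 0.13341j
  [+2]  conj(Y_{8,2})(Ω₁) = -0.09124 + 0.05660j ; Y_{8,2}(Ω₂) = -0.22107 + 0.04155j ; Δ = 0.01782 - 0.01630j
  [+3]  conj(Y_{8,3})(Ω₁) = -0.34818 - 0.31662j ; Y_{8,3}(Ω₂) = 0.24342 - 0.06965j ; Δ = -0.10680 - 0.05282j
  [+4]  conj(Y_{8,4})(Ω₁) = 0.19781 - 0.39891j ; Y_{8,4}(Ω₂) = 0.44473 - 0.17330j ; Δ = 0.01884 - 0.21169j
  [+5]  conj(Y_{8,5})(Ω₁) = 0.24626 + 0.04551j ; Y_{8,5}(Ω₂) = 0.33954 - 0.17011j ; Δ = 0.09136 - 0.02644j
  [+6]  conj(Y_{8,6})(Ω₁) = 0.00909 + 0.09549j ; Y_{8,6}(Ω₂) = 0.16138 - 0.10058j ; Δ = 0.01107 + 0.01450j
  [+7]  conj(Y_{8,7})(Ω₁) = -0.02356 + 0.00920j ; Y_{8,7}(Ω₂) = 0.05049 - 0.03840j ; Δ = -0.00084 + 0.00137j
  [+8]  conj(Y_{8,8})(Ω₁) = -0.00250 - 0.00329j ; Y_{8,8}(Ω₂) = 0.00949 - 0.00872j ; Δ = -0.00005 - 0.00001j
Accumulated sum 0.13927 - 0.00000j; after 4π/(2l+1) scaling, 0.10295 - 0.00000j ⇒ P_8 = 0.102950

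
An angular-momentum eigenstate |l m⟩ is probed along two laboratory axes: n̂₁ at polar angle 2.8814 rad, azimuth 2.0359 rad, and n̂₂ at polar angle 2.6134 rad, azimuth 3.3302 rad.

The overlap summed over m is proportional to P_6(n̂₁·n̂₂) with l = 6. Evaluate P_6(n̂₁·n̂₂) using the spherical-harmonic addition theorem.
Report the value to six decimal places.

Expand P_6 via completeness: Σ_{m} conj(Y_{6,m}) at Ω₁ times Y_{6,m} at Ω₂ —
  term(m=-6) = (0.000000, -0.000001)   from Y*(Ω₁)=(0.000132, -0.000048), Y(Ω₂)=(0.003365, -0.007164)
  term(m=-5) = (0.000084, -0.000016)   from Y*(Ω₁)=(0.001328, 0.001249), Y(Ω₂)=(0.027600, -0.038033)
  term(m=-4) = (0.001077, 0.002148)   from Y*(Ω₁)=(-0.004139, 0.013888), Y(Ω₂)=(0.120854, -0.113591)
  term(m=-3) = (-0.021554, 0.019733)   from Y*(Ω₁)=(-0.076745, 0.013608), Y(Ω₂)=(0.316497, -0.201004)
  term(m=-2) = (-0.116833, -0.072113)   from Y*(Ω₁)=(-0.167070, -0.224117), Y(Ω₂)=(0.456626, -0.180909)
  term(m=-1) = (0.028463, -0.100306)   from Y*(Ω₁)=(0.264682, -0.527444), Y(Ω₂)=(0.173549, -0.033126)
  term(m=+0) = (-0.158698, 0.000000)   from Y*(Ω₁)=(0.411269, -0.000000), Y(Ω₂)=(-0.385874, 0.000000)
  term(m=+1) = (0.028463, 0.100306)   from Y*(Ω₁)=(-0.264682, -0.527444), Y(Ω₂)=(-0.173549, -0.033126)
  term(m=+2) = (-0.116833, 0.072113)   from Y*(Ω₁)=(-0.167070, 0.224117), Y(Ω₂)=(0.456626, 0.180909)
  term(m=+3) = (-0.021554, -0.019733)   from Y*(Ω₁)=(0.076745, 0.013608), Y(Ω₂)=(-0.316497, -0.201004)
  term(m=+4) = (0.001077, -0.002148)   from Y*(Ω₁)=(-0.004139, -0.013888), Y(Ω₂)=(0.120854, 0.113591)
  term(m=+5) = (0.000084, 0.000016)   from Y*(Ω₁)=(-0.001328, 0.001249), Y(Ω₂)=(-0.027600, -0.038033)
  term(m=+6) = (0.000000, 0.000001)   from Y*(Ω₁)=(0.000132, 0.000048), Y(Ω₂)=(0.003365, 0.007164)
Σ over m = (-0.376224, 0.000000); ×(4π/13) → (-0.363674, 0.000000). Real part: -0.363674

-0.363674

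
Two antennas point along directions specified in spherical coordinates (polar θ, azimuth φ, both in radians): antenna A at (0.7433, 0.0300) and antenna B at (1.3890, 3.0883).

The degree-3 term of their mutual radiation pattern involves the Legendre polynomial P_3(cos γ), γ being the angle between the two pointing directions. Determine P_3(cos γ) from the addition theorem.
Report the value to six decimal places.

0.422715

Term-by-term m-sum for l=3 (normalisation 4π/7 = 1.795196):
  m=-3: (0.128777, 0.011621) × (-0.391873, -0.063191) = (-0.049730, -0.012692)  (running Σ = (-0.049730, -0.012692))
  m=-2: (0.343955, 0.020662) × (0.177718, 0.019014) = (0.060734, 0.010212)  (running Σ = (0.011004, -0.002480))
  m=-1: (0.373867, 0.011219) × (0.265528, 0.014164) = (0.099113, 0.008275)  (running Σ = (0.110117, 0.005795))
  m=0: (-0.079610, -0.000000) × (-0.191380, 0.000000) = (0.015236, 0.000000)  (running Σ = (0.125353, 0.005795))
  m=1: (-0.373867, 0.011219) × (-0.265528, 0.014164) = (0.099113, -0.008275)  (running Σ = (0.224466, -0.002480))
  m=2: (0.343955, -0.020662) × (0.177718, -0.019014) = (0.060734, -0.010212)  (running Σ = (0.285200, -0.012692))
  m=3: (-0.128777, 0.011621) × (0.391873, -0.063191) = (-0.049730, 0.012692)  (running Σ = (0.235470, 0.000000))
Σ over m = (0.235470, 0.000000); ×(4π/7) → (0.422715, 0.000000). Real part: 0.422715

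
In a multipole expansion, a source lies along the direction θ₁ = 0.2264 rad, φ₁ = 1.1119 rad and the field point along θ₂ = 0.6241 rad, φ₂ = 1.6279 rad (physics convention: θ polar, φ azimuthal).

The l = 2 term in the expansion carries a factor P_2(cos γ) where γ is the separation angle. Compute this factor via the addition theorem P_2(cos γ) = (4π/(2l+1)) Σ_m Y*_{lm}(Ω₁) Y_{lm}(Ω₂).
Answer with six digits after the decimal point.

0.728199

Addition theorem: P_2(cos γ) = (4π/5) Σ_m Y*_{lm}(Ω₁) Y_{lm}(Ω₂), m = −2…2:
  m=-2: Y*=-0.011825+0.015459i  Y=-0.131048+0.015032i  product +0.001317-0.002204i
  m=-1: Y*=+0.074855+0.151506i  Y=-0.020908-0.365751i  product +0.053848-0.030546i
  m=+0: Y*=+0.583108-0.000000i  Y=+0.307679+0.000000i  product +0.179410+0.000000i
  m=+1: Y*=-0.074855+0.151506i  Y=+0.020908-0.365751i  product +0.053848+0.030546i
  m=+2: Y*=-0.011825-0.015459i  Y=-0.131048-0.015032i  product +0.001317+0.002204i
Accumulated sum +0.289741+0.000000i; after 4π/(2l+1) scaling, +0.728199+0.000000i ⇒ P_2 = 0.728199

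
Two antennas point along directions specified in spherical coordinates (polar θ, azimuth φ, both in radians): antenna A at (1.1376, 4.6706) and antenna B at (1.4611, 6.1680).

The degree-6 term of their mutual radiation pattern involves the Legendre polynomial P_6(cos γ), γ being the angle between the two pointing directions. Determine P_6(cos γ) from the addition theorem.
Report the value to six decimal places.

-0.233097

Addition theorem: P_6(cos γ) = (4π/13) Σ_m Y*_{lm}(Ω₁) Y_{lm}(Ω₂), m = −6…6:
  m=-6: -0.261622+0.067008i × +0.359011+0.296976i = -0.113825-0.053639i  (running Σ = -0.113825-0.053639i)
  m=-5: -0.089751-0.423272i × +0.149088+0.096812i = +0.027597-0.071794i  (running Σ = -0.086228-0.125433i)
  m=-4: +0.224020-0.037799i × -0.270835-0.134435i = -0.065754-0.019879i  (running Σ = -0.151982-0.145312i)
  m=-3: -0.027141-0.215356i × -0.188994-0.068038i = -0.009523+0.042548i  (running Σ = -0.161505-0.102764i)
  m=-2: +0.306706-0.025694i × +0.247189+0.057974i = +0.077304+0.011430i  (running Σ = -0.084201-0.091334i)
  m=-1: -0.004842-0.115791i × +0.206866+0.023934i = +0.001770-0.024069i  (running Σ = -0.082431-0.115403i)
  m=0: +0.316904-0.000000i × -0.240699+0.000000i = -0.076279+0.000000i  (running Σ = -0.158709-0.115403i)
  m=1: +0.004842-0.115791i × -0.206866+0.023934i = +0.001770+0.024069i  (running Σ = -0.156940-0.091334i)
  m=2: +0.306706+0.025694i × +0.247189-0.057974i = +0.077304-0.011430i  (running Σ = -0.079636-0.102764i)
  m=3: +0.027141-0.215356i × +0.188994-0.068038i = -0.009523-0.042548i  (running Σ = -0.089159-0.145312i)
  m=4: +0.224020+0.037799i × -0.270835+0.134435i = -0.065754+0.019879i  (running Σ = -0.154912-0.125433i)
  m=5: +0.089751-0.423272i × -0.149088+0.096812i = +0.027597+0.071794i  (running Σ = -0.127315-0.053639i)
  m=6: -0.261622-0.067008i × +0.359011-0.296976i = -0.113825+0.053639i  (running Σ = -0.241140+0.000000i)
Total Σ_m = -0.241140+0.000000i. Multiply by 0.966644: -0.233097+0.000000i. P_6(cos γ) = -0.233097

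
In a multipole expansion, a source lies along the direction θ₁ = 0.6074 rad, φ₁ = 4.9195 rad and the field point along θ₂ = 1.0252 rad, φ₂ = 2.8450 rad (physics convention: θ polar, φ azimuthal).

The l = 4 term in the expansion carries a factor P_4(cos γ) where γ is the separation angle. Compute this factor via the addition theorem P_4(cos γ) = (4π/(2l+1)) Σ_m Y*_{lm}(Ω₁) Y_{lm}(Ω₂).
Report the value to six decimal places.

0.244508

Addition theorem: P_4(cos γ) = (4π/9) Σ_m Y*_{lm}(Ω₁) Y_{lm}(Ω₂), m = −4…4:
  m=-4: Y*=(0.031743, 0.034600)  Y=(0.088614, 0.219041)  product (-0.004766, 0.010019)
  m=-3: Y*=(-0.111229, 0.155365)  Y=(-0.255430, -0.315211)  product (0.077384, -0.004624)
  m=-2: Y*=(-0.371059, -0.163140)  Y=(0.179374, 0.120930)  product (-0.046830, -0.074135)
  m=-1: Y*=(0.078410, -0.373160)  Y=(0.223773, 0.068386)  product (0.043065, -0.078141)
  m=+0: Y*=(-0.139196, -0.000000)  Y=(-0.268754, 0.000000)  product (0.037410, 0.000000)
  m=+1: Y*=(-0.078410, -0.373160)  Y=(-0.223773, 0.068386)  product (0.043065, 0.078141)
  m=+2: Y*=(-0.371059, 0.163140)  Y=(0.179374, -0.120930)  product (-0.046830, 0.074135)
  m=+3: Y*=(0.111229, 0.155365)  Y=(0.255430, -0.315211)  product (0.077384, 0.004624)
  m=+4: Y*=(0.031743, -0.034600)  Y=(0.088614, -0.219041)  product (-0.004766, -0.010019)
Σ over m = (0.175116, -0.000000); ×(4π/9) → (0.244508, -0.000000). Real part: 0.244508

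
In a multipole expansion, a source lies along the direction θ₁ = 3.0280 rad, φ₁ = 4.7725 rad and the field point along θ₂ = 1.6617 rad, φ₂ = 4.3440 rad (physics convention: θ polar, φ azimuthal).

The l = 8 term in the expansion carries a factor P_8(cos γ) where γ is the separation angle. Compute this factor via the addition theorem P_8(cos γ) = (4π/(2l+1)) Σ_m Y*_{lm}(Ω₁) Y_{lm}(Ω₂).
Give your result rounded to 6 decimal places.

Term-by-term m-sum for l=8 (normalisation 4π/17 = 0.739198):
  [-8]  conj(Y_{8,-8})(Ω₁) = +0.000000+0.000000i ; Y_{8,-8}(Ω₂) = -0.489247+0.096367i ; Δ = -0.000000-0.000000i
  [-7]  conj(Y_{8,-7})(Ω₁) = +0.000000-0.000000i ; Y_{8,-7}(Ω₂) = -0.097020-0.153767i ; Δ = -0.000000+0.000000i
  [-6]  conj(Y_{8,-6})(Ω₁) = -0.000010-0.000004i ; Y_{8,-6}(Ω₂) = -0.192057+0.258202i ; Δ = +0.000003-0.000002i
  [-5]  conj(Y_{8,-5})(Ω₁) = -0.000053+0.000170i ; Y_{8,-5}(Ω₂) = -0.200380-0.055705i ; Δ = +0.000020-0.000031i
  [-4]  conj(Y_{8,-4})(Ω₁) = +0.002098+0.000514i ; Y_{8,-4}(Ω₂) = +0.025526+0.261673i ; Δ = -0.000081+0.000562i
  [-3]  conj(Y_{8,-3})(Ω₁) = +0.003477-0.019071i ; Y_{8,-3}(Ω₂) = -0.195121+0.098045i ; Δ = +0.001191+0.004062i
  [-2]  conj(Y_{8,-2})(Ω₁) = -0.122543-0.014804i ; Y_{8,-2}(Ω₂) = +0.174775+0.158555i ; Δ = -0.019070-0.022017i
  [-1]  conj(Y_{8,-1})(Ω₁) = -0.029944+0.497551i ; Y_{8,-1}(Ω₂) = -0.080061+0.207406i ; Δ = -0.100798-0.046045i
  [+0]  conj(Y_{8,0})(Ω₁) = +0.908117-0.000000i ; Y_{8,0}(Ω₂) = +0.227902+0.000000i ; Δ = +0.206961+0.000000i
  [+1]  conj(Y_{8,1})(Ω₁) = +0.029944+0.497551i ; Y_{8,1}(Ω₂) = +0.080061+0.207406i ; Δ = -0.100798+0.046045i
  [+2]  conj(Y_{8,2})(Ω₁) = -0.122543+0.014804i ; Y_{8,2}(Ω₂) = +0.174775-0.158555i ; Δ = -0.019070+0.022017i
  [+3]  conj(Y_{8,3})(Ω₁) = -0.003477-0.019071i ; Y_{8,3}(Ω₂) = +0.195121+0.098045i ; Δ = +0.001191-0.004062i
  [+4]  conj(Y_{8,4})(Ω₁) = +0.002098-0.000514i ; Y_{8,4}(Ω₂) = +0.025526-0.261673i ; Δ = -0.000081-0.000562i
  [+5]  conj(Y_{8,5})(Ω₁) = +0.000053+0.000170i ; Y_{8,5}(Ω₂) = +0.200380-0.055705i ; Δ = +0.000020+0.000031i
  [+6]  conj(Y_{8,6})(Ω₁) = -0.000010+0.000004i ; Y_{8,6}(Ω₂) = -0.192057-0.258202i ; Δ = +0.000003+0.000002i
  [+7]  conj(Y_{8,7})(Ω₁) = -0.000000-0.000000i ; Y_{8,7}(Ω₂) = +0.097020-0.153767i ; Δ = -0.000000-0.000000i
  [+8]  conj(Y_{8,8})(Ω₁) = +0.000000-0.000000i ; Y_{8,8}(Ω₂) = -0.489247-0.096367i ; Δ = -0.000000+0.000000i
Total Σ_m = -0.030509-0.000000i. Multiply by 0.739198: -0.022552-0.000000i. P_8(cos γ) = -0.022552

-0.022552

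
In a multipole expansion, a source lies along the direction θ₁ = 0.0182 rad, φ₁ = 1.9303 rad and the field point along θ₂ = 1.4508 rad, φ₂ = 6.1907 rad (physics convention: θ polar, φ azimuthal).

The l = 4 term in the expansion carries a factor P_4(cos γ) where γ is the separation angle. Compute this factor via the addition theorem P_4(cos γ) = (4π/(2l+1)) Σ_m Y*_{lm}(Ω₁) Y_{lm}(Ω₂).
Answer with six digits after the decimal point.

Expand P_4 via completeness: Σ_{m} conj(Y_{4,m}) at Ω₁ times Y_{4,m} at Ω₂ —
  term(m=-4) = -0.00000 + 0.00000j   from Y*(Ω₁)=0.00000 + 0.00000j, Y(Ω₂)=0.40085 + 0.15545j
  term(m=-3) = 0.00000 - 0.00000j   from Y*(Ω₁)=0.00001 - 0.00000j, Y(Ω₂)=0.14102 + 0.04016j
  term(m=-2) = 0.00012 + 0.00015j   from Y*(Ω₁)=-0.00050 - 0.00044j, Y(Ω₂)=-0.29159 - 0.05456j
  term(m=-1) = 0.00245 - 0.00505j   from Y*(Ω₁)=-0.01211 + 0.03221j, Y(Ω₂)=-0.16234 - 0.01506j
  term(m=+0) = 0.23035 + 0.00000j   from Y*(Ω₁)=0.84488 + 0.00000j, Y(Ω₂)=0.27264 + 0.00000j
  term(m=+1) = 0.00245 + 0.00505j   from Y*(Ω₁)=0.01211 + 0.03221j, Y(Ω₂)=0.16234 - 0.01506j
  term(m=+2) = 0.00012 - 0.00015j   from Y*(Ω₁)=-0.00050 + 0.00044j, Y(Ω₂)=-0.29159 + 0.05456j
  term(m=+3) = 0.00000 + 0.00000j   from Y*(Ω₁)=-0.00001 - 0.00000j, Y(Ω₂)=-0.14102 + 0.04016j
  term(m=+4) = -0.00000 - 0.00000j   from Y*(Ω₁)=0.00000 - 0.00000j, Y(Ω₂)=0.40085 - 0.15545j
Accumulated sum 0.23550 + 0.00000j; after 4π/(2l+1) scaling, 0.32881 + 0.00000j ⇒ P_4 = 0.328813

0.328813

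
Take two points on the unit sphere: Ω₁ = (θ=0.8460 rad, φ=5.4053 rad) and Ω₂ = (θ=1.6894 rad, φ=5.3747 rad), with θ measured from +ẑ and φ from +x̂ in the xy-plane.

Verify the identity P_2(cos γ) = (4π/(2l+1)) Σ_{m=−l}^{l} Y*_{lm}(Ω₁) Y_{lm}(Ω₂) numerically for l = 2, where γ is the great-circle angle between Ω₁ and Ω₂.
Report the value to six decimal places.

Term-by-term m-sum for l=2 (normalisation 4π/5 = 2.513274):
  m=-2: (-0.039817, -0.212796) × (-0.092815, 0.369384) = (0.082299, 0.005043)  (running Σ = (0.082299, 0.005043))
  m=-1: (0.244934, -0.295015) × (-0.055818, -0.071579) = (-0.034789, -0.001065)  (running Σ = (0.047510, 0.003978))
  m=0: (0.100496, -0.000000) × (-0.302144, 0.000000) = (-0.030364, 0.000000)  (running Σ = (0.017146, 0.003978))
  m=1: (-0.244934, -0.295015) × (0.055818, -0.071579) = (-0.034789, 0.001065)  (running Σ = (-0.017643, 0.005043))
  m=2: (-0.039817, 0.212796) × (-0.092815, -0.369384) = (0.082299, -0.005043)  (running Σ = (0.064656, 0.000000))
Σ over m = (0.064656, 0.000000); ×(4π/5) → (0.162498, 0.000000). Real part: 0.162498

0.162498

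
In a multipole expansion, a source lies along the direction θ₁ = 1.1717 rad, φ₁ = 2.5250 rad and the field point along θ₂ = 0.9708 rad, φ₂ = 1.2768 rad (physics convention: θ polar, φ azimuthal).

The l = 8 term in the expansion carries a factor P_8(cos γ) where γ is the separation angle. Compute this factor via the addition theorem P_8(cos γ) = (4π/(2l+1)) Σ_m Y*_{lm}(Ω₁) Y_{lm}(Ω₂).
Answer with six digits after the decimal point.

Addition theorem: P_8(cos γ) = (4π/17) Σ_m Y*_{lm}(Ω₁) Y_{lm}(Ω₂), m = −8…8:
  [-8]  conj(Y_{8,-8})(Ω₁) = 0.05853 + 0.26132j ; Y_{8,-8}(Ω₂) = -0.07814 + 0.07880j ; Δ = -0.02517 - 0.01581j
  [-7]  conj(Y_{8,-7})(Ω₁) = 0.17435 - 0.41674j ; Y_{8,-7}(Ω₂) = -0.26835 - 0.14216j ; Δ = -0.10603 + 0.08705j
  [-6]  conj(Y_{8,-6})(Ω₁) = -0.24720 + 0.15428j ; Y_{8,-6}(Ω₂) = 0.08639 - 0.44163j ; Δ = 0.04678 + 0.12250j
  [-5]  conj(Y_{8,-5})(Ω₁) = -0.15399 - 0.00904j ; Y_{8,-5}(Ω₂) = 0.31179 - 0.03154j ; Δ = -0.04830 + 0.00204j
  [-4]  conj(Y_{8,-4})(Ω₁) = 0.27483 + 0.22008j ; Y_{8,-4}(Ω₂) = -0.04120 - 0.09887j ; Δ = 0.01044 - 0.03624j
  [-3]  conj(Y_{8,-3})(Ω₁) = -0.00269 - 0.00938j ; Y_{8,-3}(Ω₂) = 0.28365 - 0.23354j ; Δ = -0.00295 - 0.00203j
  [-2]  conj(Y_{8,-2})(Ω₁) = 0.11019 - 0.31389j ; Y_{8,-2}(Ω₂) = 0.06949 + 0.04633j ; Δ = 0.02220 - 0.01671j
  [-1]  conj(Y_{8,-1})(Ω₁) = -0.06245 + 0.04426j ; Y_{8,-1}(Ω₂) = 0.09547 - 0.31532j ; Δ = 0.00800 + 0.02392j
  [+0]  conj(Y_{8,0})(Ω₁) = -0.32040 + 0.00000j ; Y_{8,0}(Ω₂) = 0.13548 + 0.00000j ; Δ = -0.04341 + 0.00000j
  [+1]  conj(Y_{8,1})(Ω₁) = 0.06245 + 0.04426j ; Y_{8,1}(Ω₂) = -0.09547 - 0.31532j ; Δ = 0.00800 - 0.02392j
  [+2]  conj(Y_{8,2})(Ω₁) = 0.11019 + 0.31389j ; Y_{8,2}(Ω₂) = 0.06949 - 0.04633j ; Δ = 0.02220 + 0.01671j
  [+3]  conj(Y_{8,3})(Ω₁) = 0.00269 - 0.00938j ; Y_{8,3}(Ω₂) = -0.28365 - 0.23354j ; Δ = -0.00295 + 0.00203j
  [+4]  conj(Y_{8,4})(Ω₁) = 0.27483 - 0.22008j ; Y_{8,4}(Ω₂) = -0.04120 + 0.09887j ; Δ = 0.01044 + 0.03624j
  [+5]  conj(Y_{8,5})(Ω₁) = 0.15399 - 0.00904j ; Y_{8,5}(Ω₂) = -0.31179 - 0.03154j ; Δ = -0.04830 - 0.00204j
  [+6]  conj(Y_{8,6})(Ω₁) = -0.24720 - 0.15428j ; Y_{8,6}(Ω₂) = 0.08639 + 0.44163j ; Δ = 0.04678 - 0.12250j
  [+7]  conj(Y_{8,7})(Ω₁) = -0.17435 - 0.41674j ; Y_{8,7}(Ω₂) = 0.26835 - 0.14216j ; Δ = -0.10603 - 0.08705j
  [+8]  conj(Y_{8,8})(Ω₁) = 0.05853 - 0.26132j ; Y_{8,8}(Ω₂) = -0.07814 - 0.07880j ; Δ = -0.02517 + 0.01581j
Total Σ_m = -0.23349 - 0.00000j. Multiply by 0.739198: -0.17259 - 0.00000j. P_8(cos γ) = -0.172592

-0.172592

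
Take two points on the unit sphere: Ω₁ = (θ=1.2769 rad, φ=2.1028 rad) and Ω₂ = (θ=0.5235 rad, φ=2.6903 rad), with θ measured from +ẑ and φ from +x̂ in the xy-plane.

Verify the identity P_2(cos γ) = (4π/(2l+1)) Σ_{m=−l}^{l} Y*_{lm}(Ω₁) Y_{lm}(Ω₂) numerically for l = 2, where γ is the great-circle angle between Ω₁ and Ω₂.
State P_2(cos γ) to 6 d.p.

Term-by-term m-sum for l=2 (normalisation 4π/5 = 2.513274):
  term(m=-2) = 0.01317 - 0.03152j   from Y*(Ω₁)=-0.17175 - 0.30938j, Y(Ω₂)=0.05981 + 0.07577j
  term(m=-1) = 0.05963 - 0.03971j   from Y*(Ω₁)=-0.10865 + 0.18459j, Y(Ω₂)=-0.30100 - 0.14588j
  term(m=+0) = -0.09306 + 0.00000j   from Y*(Ω₁)=-0.23599 + 0.00000j, Y(Ω₂)=0.39432 + 0.00000j
  term(m=+1) = 0.05963 + 0.03971j   from Y*(Ω₁)=0.10865 + 0.18459j, Y(Ω₂)=0.30100 - 0.14588j
  term(m=+2) = 0.01317 + 0.03152j   from Y*(Ω₁)=-0.17175 + 0.30938j, Y(Ω₂)=0.05981 - 0.07577j
Total Σ_m = 0.05255 + 0.00000j. Multiply by 2.513274: 0.13207 + 0.00000j. P_2(cos γ) = 0.132074

0.132074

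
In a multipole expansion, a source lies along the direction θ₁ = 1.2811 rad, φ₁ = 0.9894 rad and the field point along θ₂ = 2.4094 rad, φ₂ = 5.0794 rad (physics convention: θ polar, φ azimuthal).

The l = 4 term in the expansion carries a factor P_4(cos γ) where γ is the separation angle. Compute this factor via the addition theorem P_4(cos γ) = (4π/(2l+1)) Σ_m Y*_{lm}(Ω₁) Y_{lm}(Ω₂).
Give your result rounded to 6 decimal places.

-0.396772

Summing Y*_{l m}(θ₁,φ₁)·Y_{l m}(θ₂,φ₂) over m ∈ [−4, 4]; prefactor 4π/(2·4+1) = 1.396263:
  term(m=-4) = -0.026221+0.020018i   from Y*(Ω₁)=-0.255731-0.271886i, Y(Ω₂)=+0.009065-0.087914i
  term(m=-3) = -0.083701-0.025559i   from Y*(Ω₁)=-0.309975+0.054293i, Y(Ω₂)=+0.247976+0.125889i
  term(m=-2) = +0.018113+0.053576i   from Y*(Ω₁)=+0.052269-0.120920i, Y(Ω₂)=-0.318761+0.287582i
  term(m=-1) = -0.037599+0.052402i   from Y*(Ω₁)=-0.172751-0.262873i, Y(Ω₂)=-0.073573-0.191383i
  term(m=+0) = -0.025350+0.000000i   from Y*(Ω₁)=+0.083041-0.000000i, Y(Ω₂)=-0.305273+0.000000i
  term(m=+1) = -0.037599-0.052402i   from Y*(Ω₁)=+0.172751-0.262873i, Y(Ω₂)=+0.073573-0.191383i
  term(m=+2) = +0.018113-0.053576i   from Y*(Ω₁)=+0.052269+0.120920i, Y(Ω₂)=-0.318761-0.287582i
  term(m=+3) = -0.083701+0.025559i   from Y*(Ω₁)=+0.309975+0.054293i, Y(Ω₂)=-0.247976+0.125889i
  term(m=+4) = -0.026221-0.020018i   from Y*(Ω₁)=-0.255731+0.271886i, Y(Ω₂)=+0.009065+0.087914i
Σ over m = -0.284167+0.000000i; ×(4π/9) → -0.396772+0.000000i. Real part: -0.396772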